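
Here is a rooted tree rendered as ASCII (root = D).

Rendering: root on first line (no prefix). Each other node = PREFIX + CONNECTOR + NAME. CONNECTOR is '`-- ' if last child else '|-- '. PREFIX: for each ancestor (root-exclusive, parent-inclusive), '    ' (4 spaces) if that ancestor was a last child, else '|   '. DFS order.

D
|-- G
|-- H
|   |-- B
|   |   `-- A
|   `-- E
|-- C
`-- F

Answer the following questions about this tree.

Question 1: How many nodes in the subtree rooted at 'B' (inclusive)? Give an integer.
Answer: 2

Derivation:
Subtree rooted at B contains: A, B
Count = 2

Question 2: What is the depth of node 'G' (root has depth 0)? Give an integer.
Path from root to G: D -> G
Depth = number of edges = 1

Answer: 1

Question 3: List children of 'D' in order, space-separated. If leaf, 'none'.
Node D's children (from adjacency): G, H, C, F

Answer: G H C F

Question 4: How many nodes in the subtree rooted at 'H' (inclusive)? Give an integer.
Subtree rooted at H contains: A, B, E, H
Count = 4

Answer: 4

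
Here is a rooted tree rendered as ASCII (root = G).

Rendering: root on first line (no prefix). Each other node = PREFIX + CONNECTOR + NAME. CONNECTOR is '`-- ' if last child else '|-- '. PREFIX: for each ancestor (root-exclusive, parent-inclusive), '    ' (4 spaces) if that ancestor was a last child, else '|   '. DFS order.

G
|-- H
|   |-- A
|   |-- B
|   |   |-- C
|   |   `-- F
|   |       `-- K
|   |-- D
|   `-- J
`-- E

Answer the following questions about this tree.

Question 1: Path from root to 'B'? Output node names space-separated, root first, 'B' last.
Walk down from root: G -> H -> B

Answer: G H B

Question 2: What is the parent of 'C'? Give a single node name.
Answer: B

Derivation:
Scan adjacency: C appears as child of B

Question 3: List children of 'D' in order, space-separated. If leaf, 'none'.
Answer: none

Derivation:
Node D's children (from adjacency): (leaf)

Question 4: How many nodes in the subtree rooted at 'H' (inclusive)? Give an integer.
Answer: 8

Derivation:
Subtree rooted at H contains: A, B, C, D, F, H, J, K
Count = 8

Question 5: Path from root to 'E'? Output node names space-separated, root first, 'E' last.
Answer: G E

Derivation:
Walk down from root: G -> E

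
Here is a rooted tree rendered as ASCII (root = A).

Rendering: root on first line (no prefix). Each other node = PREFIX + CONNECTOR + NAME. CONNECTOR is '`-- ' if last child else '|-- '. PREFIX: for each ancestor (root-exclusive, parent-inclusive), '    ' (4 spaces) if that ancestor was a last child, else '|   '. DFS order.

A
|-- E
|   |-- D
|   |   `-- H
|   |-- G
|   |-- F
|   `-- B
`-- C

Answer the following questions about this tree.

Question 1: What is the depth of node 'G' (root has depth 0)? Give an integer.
Path from root to G: A -> E -> G
Depth = number of edges = 2

Answer: 2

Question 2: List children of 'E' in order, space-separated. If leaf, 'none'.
Answer: D G F B

Derivation:
Node E's children (from adjacency): D, G, F, B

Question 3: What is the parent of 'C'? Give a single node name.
Scan adjacency: C appears as child of A

Answer: A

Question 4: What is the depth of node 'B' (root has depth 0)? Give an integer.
Path from root to B: A -> E -> B
Depth = number of edges = 2

Answer: 2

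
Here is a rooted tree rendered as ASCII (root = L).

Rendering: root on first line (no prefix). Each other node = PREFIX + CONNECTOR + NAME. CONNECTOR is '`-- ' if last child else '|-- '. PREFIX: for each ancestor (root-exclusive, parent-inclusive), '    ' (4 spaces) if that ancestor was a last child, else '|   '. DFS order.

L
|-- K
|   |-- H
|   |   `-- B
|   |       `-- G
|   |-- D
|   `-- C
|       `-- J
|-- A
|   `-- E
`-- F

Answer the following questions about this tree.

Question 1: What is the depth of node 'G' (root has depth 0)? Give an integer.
Path from root to G: L -> K -> H -> B -> G
Depth = number of edges = 4

Answer: 4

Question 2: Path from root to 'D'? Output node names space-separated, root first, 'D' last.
Walk down from root: L -> K -> D

Answer: L K D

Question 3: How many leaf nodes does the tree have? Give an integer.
Leaves (nodes with no children): D, E, F, G, J

Answer: 5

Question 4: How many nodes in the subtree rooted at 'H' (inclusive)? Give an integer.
Answer: 3

Derivation:
Subtree rooted at H contains: B, G, H
Count = 3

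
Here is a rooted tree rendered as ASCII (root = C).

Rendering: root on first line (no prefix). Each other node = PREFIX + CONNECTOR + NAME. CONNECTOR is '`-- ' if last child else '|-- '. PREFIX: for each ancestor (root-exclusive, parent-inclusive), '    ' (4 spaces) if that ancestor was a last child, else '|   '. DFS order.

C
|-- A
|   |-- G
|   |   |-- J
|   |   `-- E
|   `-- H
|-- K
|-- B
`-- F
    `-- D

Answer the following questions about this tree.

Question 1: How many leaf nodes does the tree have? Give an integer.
Leaves (nodes with no children): B, D, E, H, J, K

Answer: 6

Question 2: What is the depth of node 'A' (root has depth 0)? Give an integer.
Path from root to A: C -> A
Depth = number of edges = 1

Answer: 1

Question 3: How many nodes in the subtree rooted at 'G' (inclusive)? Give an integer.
Answer: 3

Derivation:
Subtree rooted at G contains: E, G, J
Count = 3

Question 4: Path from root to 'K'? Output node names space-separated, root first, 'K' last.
Walk down from root: C -> K

Answer: C K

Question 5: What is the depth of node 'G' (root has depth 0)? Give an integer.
Answer: 2

Derivation:
Path from root to G: C -> A -> G
Depth = number of edges = 2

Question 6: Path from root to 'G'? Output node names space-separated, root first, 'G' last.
Walk down from root: C -> A -> G

Answer: C A G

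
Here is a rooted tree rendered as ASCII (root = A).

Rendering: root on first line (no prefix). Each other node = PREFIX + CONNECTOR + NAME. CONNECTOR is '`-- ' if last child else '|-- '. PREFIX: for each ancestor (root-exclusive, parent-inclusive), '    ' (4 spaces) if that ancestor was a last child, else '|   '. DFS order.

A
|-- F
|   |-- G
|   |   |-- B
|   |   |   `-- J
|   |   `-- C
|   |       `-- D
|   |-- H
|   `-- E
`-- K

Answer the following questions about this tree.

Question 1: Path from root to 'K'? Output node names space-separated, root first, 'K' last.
Answer: A K

Derivation:
Walk down from root: A -> K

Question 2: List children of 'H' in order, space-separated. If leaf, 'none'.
Node H's children (from adjacency): (leaf)

Answer: none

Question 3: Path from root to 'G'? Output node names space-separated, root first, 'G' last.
Answer: A F G

Derivation:
Walk down from root: A -> F -> G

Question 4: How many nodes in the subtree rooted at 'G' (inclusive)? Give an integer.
Subtree rooted at G contains: B, C, D, G, J
Count = 5

Answer: 5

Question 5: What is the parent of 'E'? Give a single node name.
Scan adjacency: E appears as child of F

Answer: F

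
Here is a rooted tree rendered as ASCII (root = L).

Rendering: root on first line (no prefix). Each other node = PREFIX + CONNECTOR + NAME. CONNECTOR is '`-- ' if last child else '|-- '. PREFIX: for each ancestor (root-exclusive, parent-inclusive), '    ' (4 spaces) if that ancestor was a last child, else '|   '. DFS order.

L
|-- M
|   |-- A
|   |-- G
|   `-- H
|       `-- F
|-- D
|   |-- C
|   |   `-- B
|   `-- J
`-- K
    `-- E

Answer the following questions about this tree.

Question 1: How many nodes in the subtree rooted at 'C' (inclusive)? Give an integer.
Subtree rooted at C contains: B, C
Count = 2

Answer: 2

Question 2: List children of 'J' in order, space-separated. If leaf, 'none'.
Answer: none

Derivation:
Node J's children (from adjacency): (leaf)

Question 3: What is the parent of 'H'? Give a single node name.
Scan adjacency: H appears as child of M

Answer: M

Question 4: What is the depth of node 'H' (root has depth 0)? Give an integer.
Answer: 2

Derivation:
Path from root to H: L -> M -> H
Depth = number of edges = 2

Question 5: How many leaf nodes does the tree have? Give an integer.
Answer: 6

Derivation:
Leaves (nodes with no children): A, B, E, F, G, J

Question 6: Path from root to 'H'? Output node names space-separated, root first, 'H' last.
Walk down from root: L -> M -> H

Answer: L M H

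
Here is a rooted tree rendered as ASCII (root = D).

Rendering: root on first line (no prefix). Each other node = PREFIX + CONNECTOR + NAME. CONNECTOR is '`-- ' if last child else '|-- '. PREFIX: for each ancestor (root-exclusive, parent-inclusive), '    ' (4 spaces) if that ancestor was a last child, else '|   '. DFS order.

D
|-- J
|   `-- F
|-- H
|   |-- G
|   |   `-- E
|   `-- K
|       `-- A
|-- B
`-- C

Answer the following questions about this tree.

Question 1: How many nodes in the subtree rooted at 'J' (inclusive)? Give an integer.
Subtree rooted at J contains: F, J
Count = 2

Answer: 2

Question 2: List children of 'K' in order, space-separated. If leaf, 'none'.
Answer: A

Derivation:
Node K's children (from adjacency): A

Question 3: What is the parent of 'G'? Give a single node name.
Answer: H

Derivation:
Scan adjacency: G appears as child of H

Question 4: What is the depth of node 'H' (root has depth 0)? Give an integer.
Answer: 1

Derivation:
Path from root to H: D -> H
Depth = number of edges = 1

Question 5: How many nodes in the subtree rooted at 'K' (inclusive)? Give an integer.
Subtree rooted at K contains: A, K
Count = 2

Answer: 2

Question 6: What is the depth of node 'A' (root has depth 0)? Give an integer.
Path from root to A: D -> H -> K -> A
Depth = number of edges = 3

Answer: 3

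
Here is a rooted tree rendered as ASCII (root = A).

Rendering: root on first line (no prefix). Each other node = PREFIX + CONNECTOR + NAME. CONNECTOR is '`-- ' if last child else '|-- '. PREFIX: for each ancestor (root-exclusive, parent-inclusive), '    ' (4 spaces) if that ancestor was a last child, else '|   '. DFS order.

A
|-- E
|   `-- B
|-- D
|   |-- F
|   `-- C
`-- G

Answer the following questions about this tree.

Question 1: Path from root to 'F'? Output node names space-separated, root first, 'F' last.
Walk down from root: A -> D -> F

Answer: A D F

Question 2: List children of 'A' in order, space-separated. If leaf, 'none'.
Answer: E D G

Derivation:
Node A's children (from adjacency): E, D, G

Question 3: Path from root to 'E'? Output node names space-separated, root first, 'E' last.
Walk down from root: A -> E

Answer: A E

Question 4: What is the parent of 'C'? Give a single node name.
Answer: D

Derivation:
Scan adjacency: C appears as child of D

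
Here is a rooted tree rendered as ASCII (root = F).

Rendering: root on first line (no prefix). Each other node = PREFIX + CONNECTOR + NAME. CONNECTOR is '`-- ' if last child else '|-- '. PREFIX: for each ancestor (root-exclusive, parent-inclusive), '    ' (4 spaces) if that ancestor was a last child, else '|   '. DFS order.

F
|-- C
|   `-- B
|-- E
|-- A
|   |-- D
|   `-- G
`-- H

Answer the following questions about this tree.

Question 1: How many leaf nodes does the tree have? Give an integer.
Leaves (nodes with no children): B, D, E, G, H

Answer: 5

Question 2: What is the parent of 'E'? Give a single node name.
Answer: F

Derivation:
Scan adjacency: E appears as child of F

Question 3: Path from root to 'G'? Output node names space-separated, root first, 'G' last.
Walk down from root: F -> A -> G

Answer: F A G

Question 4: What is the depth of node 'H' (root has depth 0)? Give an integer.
Path from root to H: F -> H
Depth = number of edges = 1

Answer: 1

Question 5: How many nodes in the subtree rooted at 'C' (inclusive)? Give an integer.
Answer: 2

Derivation:
Subtree rooted at C contains: B, C
Count = 2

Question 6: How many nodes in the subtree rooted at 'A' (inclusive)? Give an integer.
Subtree rooted at A contains: A, D, G
Count = 3

Answer: 3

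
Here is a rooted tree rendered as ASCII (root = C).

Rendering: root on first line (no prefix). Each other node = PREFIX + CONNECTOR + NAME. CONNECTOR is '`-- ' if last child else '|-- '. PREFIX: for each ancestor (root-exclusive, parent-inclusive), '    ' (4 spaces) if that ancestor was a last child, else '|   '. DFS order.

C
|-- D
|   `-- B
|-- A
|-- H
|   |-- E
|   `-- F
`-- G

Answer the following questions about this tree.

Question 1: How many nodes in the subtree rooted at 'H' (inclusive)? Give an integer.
Subtree rooted at H contains: E, F, H
Count = 3

Answer: 3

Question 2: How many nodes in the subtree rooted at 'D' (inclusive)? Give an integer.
Answer: 2

Derivation:
Subtree rooted at D contains: B, D
Count = 2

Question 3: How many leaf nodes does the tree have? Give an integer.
Leaves (nodes with no children): A, B, E, F, G

Answer: 5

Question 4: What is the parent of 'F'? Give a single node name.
Scan adjacency: F appears as child of H

Answer: H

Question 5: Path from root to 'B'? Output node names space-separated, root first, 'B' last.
Walk down from root: C -> D -> B

Answer: C D B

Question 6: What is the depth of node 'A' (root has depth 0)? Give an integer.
Path from root to A: C -> A
Depth = number of edges = 1

Answer: 1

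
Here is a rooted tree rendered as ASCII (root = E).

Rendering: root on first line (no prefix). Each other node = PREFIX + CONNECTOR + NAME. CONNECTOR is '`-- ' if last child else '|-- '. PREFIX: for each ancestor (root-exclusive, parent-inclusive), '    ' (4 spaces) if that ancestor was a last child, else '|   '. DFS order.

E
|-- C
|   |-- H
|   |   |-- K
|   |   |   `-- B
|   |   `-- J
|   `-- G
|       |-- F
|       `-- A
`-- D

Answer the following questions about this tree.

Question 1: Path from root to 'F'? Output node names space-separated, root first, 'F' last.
Answer: E C G F

Derivation:
Walk down from root: E -> C -> G -> F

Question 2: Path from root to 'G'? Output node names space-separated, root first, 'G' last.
Answer: E C G

Derivation:
Walk down from root: E -> C -> G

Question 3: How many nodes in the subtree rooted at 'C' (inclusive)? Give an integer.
Subtree rooted at C contains: A, B, C, F, G, H, J, K
Count = 8

Answer: 8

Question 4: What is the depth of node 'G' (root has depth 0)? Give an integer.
Path from root to G: E -> C -> G
Depth = number of edges = 2

Answer: 2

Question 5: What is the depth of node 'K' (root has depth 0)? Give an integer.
Path from root to K: E -> C -> H -> K
Depth = number of edges = 3

Answer: 3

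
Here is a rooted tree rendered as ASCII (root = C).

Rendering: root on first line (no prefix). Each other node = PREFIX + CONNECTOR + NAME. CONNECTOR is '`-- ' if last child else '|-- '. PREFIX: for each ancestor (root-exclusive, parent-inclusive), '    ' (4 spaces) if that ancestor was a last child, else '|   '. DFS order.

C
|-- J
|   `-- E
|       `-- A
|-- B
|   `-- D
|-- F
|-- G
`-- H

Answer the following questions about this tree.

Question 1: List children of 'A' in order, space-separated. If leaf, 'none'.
Answer: none

Derivation:
Node A's children (from adjacency): (leaf)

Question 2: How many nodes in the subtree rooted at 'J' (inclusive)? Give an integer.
Answer: 3

Derivation:
Subtree rooted at J contains: A, E, J
Count = 3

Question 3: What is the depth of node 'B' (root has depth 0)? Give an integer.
Answer: 1

Derivation:
Path from root to B: C -> B
Depth = number of edges = 1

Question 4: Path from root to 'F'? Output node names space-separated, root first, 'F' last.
Answer: C F

Derivation:
Walk down from root: C -> F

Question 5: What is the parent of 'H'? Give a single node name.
Scan adjacency: H appears as child of C

Answer: C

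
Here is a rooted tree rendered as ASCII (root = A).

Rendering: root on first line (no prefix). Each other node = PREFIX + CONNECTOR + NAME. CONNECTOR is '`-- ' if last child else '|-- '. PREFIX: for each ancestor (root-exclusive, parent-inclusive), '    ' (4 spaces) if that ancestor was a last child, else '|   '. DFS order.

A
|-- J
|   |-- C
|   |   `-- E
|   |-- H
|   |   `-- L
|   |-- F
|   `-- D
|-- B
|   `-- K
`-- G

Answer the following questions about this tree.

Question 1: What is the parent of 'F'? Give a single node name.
Scan adjacency: F appears as child of J

Answer: J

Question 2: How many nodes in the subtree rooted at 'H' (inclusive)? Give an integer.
Answer: 2

Derivation:
Subtree rooted at H contains: H, L
Count = 2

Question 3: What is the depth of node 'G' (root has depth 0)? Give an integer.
Path from root to G: A -> G
Depth = number of edges = 1

Answer: 1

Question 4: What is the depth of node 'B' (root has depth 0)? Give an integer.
Path from root to B: A -> B
Depth = number of edges = 1

Answer: 1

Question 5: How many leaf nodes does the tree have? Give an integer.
Leaves (nodes with no children): D, E, F, G, K, L

Answer: 6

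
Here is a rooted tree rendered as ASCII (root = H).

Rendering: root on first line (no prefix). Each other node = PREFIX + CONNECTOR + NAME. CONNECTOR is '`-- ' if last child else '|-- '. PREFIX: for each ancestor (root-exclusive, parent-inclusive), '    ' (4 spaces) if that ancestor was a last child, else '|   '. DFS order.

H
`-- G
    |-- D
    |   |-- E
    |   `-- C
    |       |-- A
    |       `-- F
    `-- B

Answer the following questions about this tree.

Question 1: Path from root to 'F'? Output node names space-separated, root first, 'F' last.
Walk down from root: H -> G -> D -> C -> F

Answer: H G D C F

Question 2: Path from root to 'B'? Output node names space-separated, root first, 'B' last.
Answer: H G B

Derivation:
Walk down from root: H -> G -> B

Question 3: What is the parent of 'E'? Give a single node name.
Scan adjacency: E appears as child of D

Answer: D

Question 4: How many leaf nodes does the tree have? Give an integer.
Leaves (nodes with no children): A, B, E, F

Answer: 4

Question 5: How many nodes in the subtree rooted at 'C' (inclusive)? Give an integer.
Answer: 3

Derivation:
Subtree rooted at C contains: A, C, F
Count = 3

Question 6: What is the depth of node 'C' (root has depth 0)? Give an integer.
Path from root to C: H -> G -> D -> C
Depth = number of edges = 3

Answer: 3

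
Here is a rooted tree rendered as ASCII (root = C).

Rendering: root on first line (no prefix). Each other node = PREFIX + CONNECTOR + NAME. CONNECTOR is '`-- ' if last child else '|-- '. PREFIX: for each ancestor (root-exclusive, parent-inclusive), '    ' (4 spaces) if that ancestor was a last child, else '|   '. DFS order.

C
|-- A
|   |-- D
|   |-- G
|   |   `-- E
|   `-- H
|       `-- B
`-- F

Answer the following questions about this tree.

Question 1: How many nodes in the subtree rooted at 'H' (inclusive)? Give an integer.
Subtree rooted at H contains: B, H
Count = 2

Answer: 2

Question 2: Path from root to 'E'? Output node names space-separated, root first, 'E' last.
Answer: C A G E

Derivation:
Walk down from root: C -> A -> G -> E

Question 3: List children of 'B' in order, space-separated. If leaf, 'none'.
Answer: none

Derivation:
Node B's children (from adjacency): (leaf)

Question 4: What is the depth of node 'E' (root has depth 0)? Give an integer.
Path from root to E: C -> A -> G -> E
Depth = number of edges = 3

Answer: 3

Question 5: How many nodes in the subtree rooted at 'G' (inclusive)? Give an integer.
Answer: 2

Derivation:
Subtree rooted at G contains: E, G
Count = 2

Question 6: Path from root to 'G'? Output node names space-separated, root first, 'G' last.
Answer: C A G

Derivation:
Walk down from root: C -> A -> G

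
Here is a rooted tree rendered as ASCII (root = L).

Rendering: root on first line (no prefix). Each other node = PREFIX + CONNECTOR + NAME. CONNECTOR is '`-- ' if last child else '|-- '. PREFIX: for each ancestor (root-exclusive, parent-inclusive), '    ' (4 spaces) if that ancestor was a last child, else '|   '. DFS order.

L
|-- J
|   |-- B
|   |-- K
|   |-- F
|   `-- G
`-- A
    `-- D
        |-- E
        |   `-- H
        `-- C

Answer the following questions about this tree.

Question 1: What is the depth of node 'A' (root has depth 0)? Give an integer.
Answer: 1

Derivation:
Path from root to A: L -> A
Depth = number of edges = 1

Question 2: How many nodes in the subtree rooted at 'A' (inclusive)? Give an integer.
Subtree rooted at A contains: A, C, D, E, H
Count = 5

Answer: 5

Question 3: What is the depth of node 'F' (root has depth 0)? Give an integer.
Path from root to F: L -> J -> F
Depth = number of edges = 2

Answer: 2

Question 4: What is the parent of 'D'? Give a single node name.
Scan adjacency: D appears as child of A

Answer: A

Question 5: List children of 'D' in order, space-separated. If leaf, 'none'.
Node D's children (from adjacency): E, C

Answer: E C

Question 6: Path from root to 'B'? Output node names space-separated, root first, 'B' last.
Answer: L J B

Derivation:
Walk down from root: L -> J -> B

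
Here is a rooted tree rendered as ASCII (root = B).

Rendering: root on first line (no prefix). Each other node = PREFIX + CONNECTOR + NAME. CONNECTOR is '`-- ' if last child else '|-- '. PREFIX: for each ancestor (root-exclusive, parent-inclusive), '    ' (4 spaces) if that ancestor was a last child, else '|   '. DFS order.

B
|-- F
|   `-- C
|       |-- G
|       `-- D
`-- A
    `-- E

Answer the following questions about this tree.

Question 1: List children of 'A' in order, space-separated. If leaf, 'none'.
Answer: E

Derivation:
Node A's children (from adjacency): E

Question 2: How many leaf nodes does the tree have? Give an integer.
Leaves (nodes with no children): D, E, G

Answer: 3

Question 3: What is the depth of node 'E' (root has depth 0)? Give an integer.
Answer: 2

Derivation:
Path from root to E: B -> A -> E
Depth = number of edges = 2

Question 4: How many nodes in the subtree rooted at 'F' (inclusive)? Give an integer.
Subtree rooted at F contains: C, D, F, G
Count = 4

Answer: 4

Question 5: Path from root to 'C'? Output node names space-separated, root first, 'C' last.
Answer: B F C

Derivation:
Walk down from root: B -> F -> C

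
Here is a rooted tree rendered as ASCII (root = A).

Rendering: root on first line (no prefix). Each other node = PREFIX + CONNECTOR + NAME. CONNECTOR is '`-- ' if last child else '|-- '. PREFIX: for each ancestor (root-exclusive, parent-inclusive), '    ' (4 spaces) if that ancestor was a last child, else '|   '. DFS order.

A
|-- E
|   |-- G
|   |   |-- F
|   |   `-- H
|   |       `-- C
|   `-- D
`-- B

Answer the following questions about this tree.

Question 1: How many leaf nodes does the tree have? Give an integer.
Leaves (nodes with no children): B, C, D, F

Answer: 4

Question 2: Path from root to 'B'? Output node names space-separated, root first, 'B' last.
Walk down from root: A -> B

Answer: A B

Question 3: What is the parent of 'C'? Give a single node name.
Scan adjacency: C appears as child of H

Answer: H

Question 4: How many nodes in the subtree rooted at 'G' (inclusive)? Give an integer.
Answer: 4

Derivation:
Subtree rooted at G contains: C, F, G, H
Count = 4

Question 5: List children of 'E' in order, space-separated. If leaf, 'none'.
Node E's children (from adjacency): G, D

Answer: G D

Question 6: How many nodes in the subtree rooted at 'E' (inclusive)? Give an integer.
Answer: 6

Derivation:
Subtree rooted at E contains: C, D, E, F, G, H
Count = 6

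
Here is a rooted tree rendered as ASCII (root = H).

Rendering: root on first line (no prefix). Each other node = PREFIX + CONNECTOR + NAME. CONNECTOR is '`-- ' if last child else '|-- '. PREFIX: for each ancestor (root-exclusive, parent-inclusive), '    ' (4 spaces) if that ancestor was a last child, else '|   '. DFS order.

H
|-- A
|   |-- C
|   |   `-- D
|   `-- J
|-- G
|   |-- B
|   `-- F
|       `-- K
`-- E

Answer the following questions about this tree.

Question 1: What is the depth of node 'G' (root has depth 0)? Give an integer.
Answer: 1

Derivation:
Path from root to G: H -> G
Depth = number of edges = 1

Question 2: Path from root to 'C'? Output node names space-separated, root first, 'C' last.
Walk down from root: H -> A -> C

Answer: H A C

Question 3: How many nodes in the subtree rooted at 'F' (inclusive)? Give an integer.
Answer: 2

Derivation:
Subtree rooted at F contains: F, K
Count = 2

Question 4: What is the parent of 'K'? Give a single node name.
Answer: F

Derivation:
Scan adjacency: K appears as child of F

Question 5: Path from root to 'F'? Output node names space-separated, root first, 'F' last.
Answer: H G F

Derivation:
Walk down from root: H -> G -> F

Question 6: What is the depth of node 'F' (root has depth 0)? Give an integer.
Path from root to F: H -> G -> F
Depth = number of edges = 2

Answer: 2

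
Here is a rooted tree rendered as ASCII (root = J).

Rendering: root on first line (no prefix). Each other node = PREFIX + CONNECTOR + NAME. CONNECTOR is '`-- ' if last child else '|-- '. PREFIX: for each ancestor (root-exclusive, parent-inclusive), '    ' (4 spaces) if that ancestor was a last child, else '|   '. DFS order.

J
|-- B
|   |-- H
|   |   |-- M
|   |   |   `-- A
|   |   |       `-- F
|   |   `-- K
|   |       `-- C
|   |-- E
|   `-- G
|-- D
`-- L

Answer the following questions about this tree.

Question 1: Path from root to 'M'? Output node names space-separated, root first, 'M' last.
Walk down from root: J -> B -> H -> M

Answer: J B H M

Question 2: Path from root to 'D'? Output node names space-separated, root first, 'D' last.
Walk down from root: J -> D

Answer: J D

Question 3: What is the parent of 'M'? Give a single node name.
Answer: H

Derivation:
Scan adjacency: M appears as child of H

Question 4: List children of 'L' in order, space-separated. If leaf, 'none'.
Answer: none

Derivation:
Node L's children (from adjacency): (leaf)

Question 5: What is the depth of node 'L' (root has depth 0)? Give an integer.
Path from root to L: J -> L
Depth = number of edges = 1

Answer: 1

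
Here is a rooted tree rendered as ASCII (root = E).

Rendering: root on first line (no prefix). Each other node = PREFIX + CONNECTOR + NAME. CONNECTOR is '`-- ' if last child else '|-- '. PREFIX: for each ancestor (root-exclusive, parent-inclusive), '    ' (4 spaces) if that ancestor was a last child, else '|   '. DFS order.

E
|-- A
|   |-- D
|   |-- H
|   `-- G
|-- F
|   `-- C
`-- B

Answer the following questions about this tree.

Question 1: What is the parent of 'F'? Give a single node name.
Answer: E

Derivation:
Scan adjacency: F appears as child of E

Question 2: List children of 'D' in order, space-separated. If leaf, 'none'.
Node D's children (from adjacency): (leaf)

Answer: none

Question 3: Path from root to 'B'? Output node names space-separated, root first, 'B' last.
Walk down from root: E -> B

Answer: E B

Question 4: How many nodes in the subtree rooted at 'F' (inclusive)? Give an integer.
Answer: 2

Derivation:
Subtree rooted at F contains: C, F
Count = 2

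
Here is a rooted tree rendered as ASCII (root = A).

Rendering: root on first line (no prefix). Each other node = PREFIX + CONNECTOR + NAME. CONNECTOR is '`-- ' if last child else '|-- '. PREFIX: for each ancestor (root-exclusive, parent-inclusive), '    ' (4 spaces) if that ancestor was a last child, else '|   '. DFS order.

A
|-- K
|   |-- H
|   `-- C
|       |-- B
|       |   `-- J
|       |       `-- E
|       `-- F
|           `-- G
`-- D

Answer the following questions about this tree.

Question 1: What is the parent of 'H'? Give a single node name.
Scan adjacency: H appears as child of K

Answer: K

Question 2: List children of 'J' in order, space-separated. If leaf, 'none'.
Node J's children (from adjacency): E

Answer: E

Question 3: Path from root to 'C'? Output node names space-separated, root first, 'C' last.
Walk down from root: A -> K -> C

Answer: A K C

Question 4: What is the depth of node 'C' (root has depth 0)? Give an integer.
Path from root to C: A -> K -> C
Depth = number of edges = 2

Answer: 2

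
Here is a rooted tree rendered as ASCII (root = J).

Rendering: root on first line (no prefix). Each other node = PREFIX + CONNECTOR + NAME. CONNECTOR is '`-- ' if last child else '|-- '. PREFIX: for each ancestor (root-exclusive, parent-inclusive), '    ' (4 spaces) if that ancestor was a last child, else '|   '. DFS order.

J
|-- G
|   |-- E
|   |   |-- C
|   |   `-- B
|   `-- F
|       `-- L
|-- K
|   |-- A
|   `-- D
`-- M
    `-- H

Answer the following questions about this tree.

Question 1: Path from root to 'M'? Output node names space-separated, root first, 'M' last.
Walk down from root: J -> M

Answer: J M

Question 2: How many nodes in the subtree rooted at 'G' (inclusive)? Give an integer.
Answer: 6

Derivation:
Subtree rooted at G contains: B, C, E, F, G, L
Count = 6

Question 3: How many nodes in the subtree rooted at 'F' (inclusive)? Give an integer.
Subtree rooted at F contains: F, L
Count = 2

Answer: 2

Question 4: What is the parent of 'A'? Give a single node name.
Answer: K

Derivation:
Scan adjacency: A appears as child of K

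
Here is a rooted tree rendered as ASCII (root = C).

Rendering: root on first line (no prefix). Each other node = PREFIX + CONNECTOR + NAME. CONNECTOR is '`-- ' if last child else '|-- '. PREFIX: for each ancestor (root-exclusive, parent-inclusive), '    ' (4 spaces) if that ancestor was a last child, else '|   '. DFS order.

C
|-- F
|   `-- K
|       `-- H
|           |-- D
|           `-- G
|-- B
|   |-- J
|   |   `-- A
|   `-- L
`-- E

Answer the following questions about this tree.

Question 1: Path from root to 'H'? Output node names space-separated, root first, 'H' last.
Walk down from root: C -> F -> K -> H

Answer: C F K H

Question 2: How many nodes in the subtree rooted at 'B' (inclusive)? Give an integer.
Answer: 4

Derivation:
Subtree rooted at B contains: A, B, J, L
Count = 4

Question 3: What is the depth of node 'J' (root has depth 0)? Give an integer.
Answer: 2

Derivation:
Path from root to J: C -> B -> J
Depth = number of edges = 2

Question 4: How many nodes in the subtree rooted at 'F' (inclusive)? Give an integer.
Subtree rooted at F contains: D, F, G, H, K
Count = 5

Answer: 5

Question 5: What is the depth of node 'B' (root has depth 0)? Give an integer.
Path from root to B: C -> B
Depth = number of edges = 1

Answer: 1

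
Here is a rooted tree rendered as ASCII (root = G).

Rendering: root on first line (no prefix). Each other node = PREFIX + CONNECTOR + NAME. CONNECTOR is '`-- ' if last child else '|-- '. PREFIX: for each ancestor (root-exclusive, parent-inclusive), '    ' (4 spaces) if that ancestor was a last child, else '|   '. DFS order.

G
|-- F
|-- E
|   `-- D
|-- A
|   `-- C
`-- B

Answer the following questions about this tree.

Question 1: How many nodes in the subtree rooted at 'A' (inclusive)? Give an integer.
Subtree rooted at A contains: A, C
Count = 2

Answer: 2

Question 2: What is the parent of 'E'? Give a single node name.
Scan adjacency: E appears as child of G

Answer: G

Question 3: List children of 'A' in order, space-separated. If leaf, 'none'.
Answer: C

Derivation:
Node A's children (from adjacency): C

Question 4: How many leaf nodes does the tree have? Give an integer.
Answer: 4

Derivation:
Leaves (nodes with no children): B, C, D, F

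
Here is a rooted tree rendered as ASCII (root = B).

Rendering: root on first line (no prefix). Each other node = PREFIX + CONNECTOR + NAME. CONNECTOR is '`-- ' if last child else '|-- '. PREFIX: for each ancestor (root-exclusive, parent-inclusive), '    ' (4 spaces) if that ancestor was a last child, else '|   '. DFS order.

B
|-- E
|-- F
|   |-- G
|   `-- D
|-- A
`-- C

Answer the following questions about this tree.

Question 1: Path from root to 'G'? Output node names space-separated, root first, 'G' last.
Answer: B F G

Derivation:
Walk down from root: B -> F -> G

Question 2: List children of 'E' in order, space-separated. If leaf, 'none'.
Node E's children (from adjacency): (leaf)

Answer: none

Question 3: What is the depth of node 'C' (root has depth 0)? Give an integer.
Path from root to C: B -> C
Depth = number of edges = 1

Answer: 1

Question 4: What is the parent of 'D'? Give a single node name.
Answer: F

Derivation:
Scan adjacency: D appears as child of F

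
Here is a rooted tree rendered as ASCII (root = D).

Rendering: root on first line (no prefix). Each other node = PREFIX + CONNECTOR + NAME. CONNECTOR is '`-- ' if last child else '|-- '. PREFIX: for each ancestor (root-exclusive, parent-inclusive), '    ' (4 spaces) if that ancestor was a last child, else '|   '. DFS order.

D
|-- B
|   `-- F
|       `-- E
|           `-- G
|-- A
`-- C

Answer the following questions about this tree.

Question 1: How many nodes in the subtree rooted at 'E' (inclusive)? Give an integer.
Subtree rooted at E contains: E, G
Count = 2

Answer: 2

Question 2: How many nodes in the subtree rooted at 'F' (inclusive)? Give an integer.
Answer: 3

Derivation:
Subtree rooted at F contains: E, F, G
Count = 3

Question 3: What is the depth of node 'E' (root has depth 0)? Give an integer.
Answer: 3

Derivation:
Path from root to E: D -> B -> F -> E
Depth = number of edges = 3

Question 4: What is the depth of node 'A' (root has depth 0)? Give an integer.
Path from root to A: D -> A
Depth = number of edges = 1

Answer: 1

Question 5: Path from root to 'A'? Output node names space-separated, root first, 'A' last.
Answer: D A

Derivation:
Walk down from root: D -> A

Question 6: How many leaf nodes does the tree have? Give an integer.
Answer: 3

Derivation:
Leaves (nodes with no children): A, C, G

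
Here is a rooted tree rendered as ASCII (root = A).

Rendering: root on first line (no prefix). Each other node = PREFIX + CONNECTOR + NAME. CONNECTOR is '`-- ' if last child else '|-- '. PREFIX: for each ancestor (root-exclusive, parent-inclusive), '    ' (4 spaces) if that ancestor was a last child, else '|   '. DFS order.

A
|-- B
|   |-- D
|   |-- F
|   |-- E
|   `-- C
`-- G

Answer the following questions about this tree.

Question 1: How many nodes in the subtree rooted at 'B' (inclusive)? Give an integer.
Answer: 5

Derivation:
Subtree rooted at B contains: B, C, D, E, F
Count = 5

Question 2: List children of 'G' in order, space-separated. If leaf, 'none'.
Node G's children (from adjacency): (leaf)

Answer: none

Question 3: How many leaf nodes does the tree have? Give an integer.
Leaves (nodes with no children): C, D, E, F, G

Answer: 5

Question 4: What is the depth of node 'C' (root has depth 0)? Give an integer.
Path from root to C: A -> B -> C
Depth = number of edges = 2

Answer: 2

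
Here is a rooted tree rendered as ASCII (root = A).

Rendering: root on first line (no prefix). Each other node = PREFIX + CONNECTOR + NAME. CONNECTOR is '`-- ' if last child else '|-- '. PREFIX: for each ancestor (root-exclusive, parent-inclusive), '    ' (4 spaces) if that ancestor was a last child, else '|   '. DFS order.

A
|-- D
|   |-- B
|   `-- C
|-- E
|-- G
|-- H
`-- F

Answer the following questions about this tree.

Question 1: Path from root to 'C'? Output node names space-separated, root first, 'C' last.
Walk down from root: A -> D -> C

Answer: A D C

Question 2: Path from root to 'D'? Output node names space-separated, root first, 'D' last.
Answer: A D

Derivation:
Walk down from root: A -> D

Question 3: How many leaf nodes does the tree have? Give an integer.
Answer: 6

Derivation:
Leaves (nodes with no children): B, C, E, F, G, H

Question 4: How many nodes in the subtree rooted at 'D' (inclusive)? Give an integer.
Subtree rooted at D contains: B, C, D
Count = 3

Answer: 3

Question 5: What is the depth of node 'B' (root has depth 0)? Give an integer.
Answer: 2

Derivation:
Path from root to B: A -> D -> B
Depth = number of edges = 2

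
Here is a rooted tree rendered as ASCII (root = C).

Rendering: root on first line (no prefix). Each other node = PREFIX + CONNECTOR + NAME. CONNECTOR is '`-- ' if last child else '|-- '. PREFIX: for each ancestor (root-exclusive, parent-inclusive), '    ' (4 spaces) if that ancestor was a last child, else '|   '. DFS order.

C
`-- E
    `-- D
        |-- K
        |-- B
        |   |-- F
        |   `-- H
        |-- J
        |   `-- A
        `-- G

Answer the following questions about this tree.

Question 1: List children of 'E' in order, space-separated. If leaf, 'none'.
Node E's children (from adjacency): D

Answer: D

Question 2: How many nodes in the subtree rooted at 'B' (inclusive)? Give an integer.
Answer: 3

Derivation:
Subtree rooted at B contains: B, F, H
Count = 3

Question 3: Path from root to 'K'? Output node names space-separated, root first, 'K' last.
Answer: C E D K

Derivation:
Walk down from root: C -> E -> D -> K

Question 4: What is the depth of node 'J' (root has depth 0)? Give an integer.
Answer: 3

Derivation:
Path from root to J: C -> E -> D -> J
Depth = number of edges = 3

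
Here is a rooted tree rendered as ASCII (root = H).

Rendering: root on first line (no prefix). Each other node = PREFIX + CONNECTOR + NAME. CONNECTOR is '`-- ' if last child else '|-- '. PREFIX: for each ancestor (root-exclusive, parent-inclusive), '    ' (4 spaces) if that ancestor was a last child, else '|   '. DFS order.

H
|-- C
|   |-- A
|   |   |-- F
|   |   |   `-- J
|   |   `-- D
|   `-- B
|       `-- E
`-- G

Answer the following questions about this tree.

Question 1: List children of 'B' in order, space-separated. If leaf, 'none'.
Node B's children (from adjacency): E

Answer: E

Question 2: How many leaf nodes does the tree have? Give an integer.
Answer: 4

Derivation:
Leaves (nodes with no children): D, E, G, J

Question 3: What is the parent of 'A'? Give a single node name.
Scan adjacency: A appears as child of C

Answer: C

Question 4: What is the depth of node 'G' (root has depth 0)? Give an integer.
Path from root to G: H -> G
Depth = number of edges = 1

Answer: 1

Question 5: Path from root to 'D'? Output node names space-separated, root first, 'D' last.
Answer: H C A D

Derivation:
Walk down from root: H -> C -> A -> D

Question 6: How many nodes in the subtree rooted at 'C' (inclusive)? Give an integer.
Answer: 7

Derivation:
Subtree rooted at C contains: A, B, C, D, E, F, J
Count = 7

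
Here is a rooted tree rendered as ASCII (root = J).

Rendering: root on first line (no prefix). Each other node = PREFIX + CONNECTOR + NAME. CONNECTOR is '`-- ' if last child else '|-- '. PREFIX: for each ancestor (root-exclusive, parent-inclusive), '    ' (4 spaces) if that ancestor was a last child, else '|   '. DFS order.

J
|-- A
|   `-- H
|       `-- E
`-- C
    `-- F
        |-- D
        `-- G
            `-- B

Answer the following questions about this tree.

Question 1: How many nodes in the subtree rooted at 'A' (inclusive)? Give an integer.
Answer: 3

Derivation:
Subtree rooted at A contains: A, E, H
Count = 3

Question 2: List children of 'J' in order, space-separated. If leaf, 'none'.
Answer: A C

Derivation:
Node J's children (from adjacency): A, C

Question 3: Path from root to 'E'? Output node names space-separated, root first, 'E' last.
Answer: J A H E

Derivation:
Walk down from root: J -> A -> H -> E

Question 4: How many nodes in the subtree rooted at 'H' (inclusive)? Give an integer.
Answer: 2

Derivation:
Subtree rooted at H contains: E, H
Count = 2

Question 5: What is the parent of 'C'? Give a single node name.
Scan adjacency: C appears as child of J

Answer: J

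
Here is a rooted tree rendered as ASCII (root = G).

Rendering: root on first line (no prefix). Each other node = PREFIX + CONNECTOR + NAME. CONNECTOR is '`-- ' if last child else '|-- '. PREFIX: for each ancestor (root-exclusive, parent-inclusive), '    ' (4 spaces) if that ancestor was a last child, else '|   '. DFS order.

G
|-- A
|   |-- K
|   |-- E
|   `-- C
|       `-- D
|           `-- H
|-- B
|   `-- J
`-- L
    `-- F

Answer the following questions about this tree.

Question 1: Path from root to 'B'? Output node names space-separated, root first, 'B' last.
Answer: G B

Derivation:
Walk down from root: G -> B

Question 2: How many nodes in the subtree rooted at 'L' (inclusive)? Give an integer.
Subtree rooted at L contains: F, L
Count = 2

Answer: 2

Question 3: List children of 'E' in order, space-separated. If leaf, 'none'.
Answer: none

Derivation:
Node E's children (from adjacency): (leaf)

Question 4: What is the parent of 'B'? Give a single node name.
Scan adjacency: B appears as child of G

Answer: G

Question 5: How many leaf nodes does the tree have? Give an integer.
Answer: 5

Derivation:
Leaves (nodes with no children): E, F, H, J, K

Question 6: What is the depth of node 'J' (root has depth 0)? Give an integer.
Path from root to J: G -> B -> J
Depth = number of edges = 2

Answer: 2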